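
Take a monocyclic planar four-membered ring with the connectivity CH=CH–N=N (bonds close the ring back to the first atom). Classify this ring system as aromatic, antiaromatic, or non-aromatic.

Antiaromatic

The p orbitals form a continuous loop: the double-bond atoms are sp², each contributing one p electron; each sp² =N– keeps its lone pair in-plane and puts one electron into the π system. The ring is fully conjugated.
Counting π electrons: 2 × 2 = 4 from the 2 double-bond units.
4 is a 4n count (n = 1), so the planar conjugated ring is antiaromatic.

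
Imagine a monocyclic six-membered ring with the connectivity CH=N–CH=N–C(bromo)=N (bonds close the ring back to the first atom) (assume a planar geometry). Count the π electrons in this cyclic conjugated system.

All ring atoms are sp² and supply a p orbital to the ring (the double-bond atoms are sp², each contributing one p electron; the doubly-bonded nitrogens are pyridine-type — their lone pairs lie in the ring plane, leaving one electron in the p orbital); the conjugation is uninterrupted.
Adding the contributions, 3 × 2 = 6 from the 3 double-bond units.

6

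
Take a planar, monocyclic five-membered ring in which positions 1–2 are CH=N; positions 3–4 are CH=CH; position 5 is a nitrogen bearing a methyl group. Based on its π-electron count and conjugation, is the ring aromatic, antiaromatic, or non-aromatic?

All ring atoms are sp² and supply a p orbital to the ring (each doubly-bonded ring atom is sp² with one p-orbital electron; each =N– nitrogen is pyridine-type (lone pair in the sp² plane, one electron in the p orbital); the pyrrole-type nitrogen donates its lone pair from the p orbital); the conjugation is uninterrupted.
Tallying contributions gives 2 × 2 = 4 from the double-bond units + 2 from the N(methyl) atom = 6.
Since 6 = 4·1 + 2, the ring meets the 4n+2 criterion.

Aromatic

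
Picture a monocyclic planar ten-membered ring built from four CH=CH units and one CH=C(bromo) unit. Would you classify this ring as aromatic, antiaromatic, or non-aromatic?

All ring atoms are sp² and supply a p orbital to the ring (the double-bond atoms are sp², each contributing one p electron); the conjugation is uninterrupted.
π-electron count: 5 × 2 = 10 from the 5 double-bond units.
10 = 4(2) + 2, which satisfies Hückel's 4n+2 rule.

Aromatic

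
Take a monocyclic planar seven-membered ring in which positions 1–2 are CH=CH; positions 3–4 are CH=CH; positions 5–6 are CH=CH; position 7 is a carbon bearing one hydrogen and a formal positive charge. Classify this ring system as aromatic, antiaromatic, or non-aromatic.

Check conjugation: the double-bond atoms are sp², each contributing one p electron; the carbocation has an empty p orbital — every position has a p orbital, so the cyclic π system is continuous.
Counting π electrons: 3 × 2 = 6 from the double-bond units + 0 from the CH(+) atom = 6.
That gives a 4n+2 count (6, n = 1).

Aromatic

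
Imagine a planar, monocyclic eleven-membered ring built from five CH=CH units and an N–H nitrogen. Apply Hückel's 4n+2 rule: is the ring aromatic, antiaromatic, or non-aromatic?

Check conjugation: each doubly-bonded ring atom is sp² with one p-orbital electron; the pyrrole-type nitrogen donates its lone pair from the p orbital — every position has a p orbital, so the cyclic π system is continuous.
Tallying contributions gives 5 × 2 = 10 from the double-bond units + 2 from the NH atom = 12.
12 is a 4n count (n = 3), so the planar conjugated ring is antiaromatic.

Antiaromatic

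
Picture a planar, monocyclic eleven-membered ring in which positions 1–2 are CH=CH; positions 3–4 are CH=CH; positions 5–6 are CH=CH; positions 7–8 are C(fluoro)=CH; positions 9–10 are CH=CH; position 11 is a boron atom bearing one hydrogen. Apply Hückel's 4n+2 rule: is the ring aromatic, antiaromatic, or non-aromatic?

Check conjugation: each doubly-bonded ring atom is sp² with one p-orbital electron; the boron has an empty p orbital — every position has a p orbital, so the cyclic π system is continuous.
Adding the contributions, 5 × 2 = 10 from the double-bond units + 0 from the BH atom = 10.
With 10 π electrons (n = 2), the Hückel 4n+2 condition holds.

Aromatic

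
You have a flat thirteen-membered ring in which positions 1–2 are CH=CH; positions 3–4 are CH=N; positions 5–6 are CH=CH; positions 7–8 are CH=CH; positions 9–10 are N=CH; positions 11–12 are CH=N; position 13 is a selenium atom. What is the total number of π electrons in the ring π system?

All ring atoms are sp² and supply a p orbital to the ring (the double-bond atoms are sp², each contributing one p electron; each =N– nitrogen is pyridine-type (lone pair in the sp² plane, one electron in the p orbital); the selenium donates one lone pair from its p orbital); the conjugation is uninterrupted.
Adding the contributions, 6 × 2 = 12 from the double-bond units + 2 from the Se atom = 14.

14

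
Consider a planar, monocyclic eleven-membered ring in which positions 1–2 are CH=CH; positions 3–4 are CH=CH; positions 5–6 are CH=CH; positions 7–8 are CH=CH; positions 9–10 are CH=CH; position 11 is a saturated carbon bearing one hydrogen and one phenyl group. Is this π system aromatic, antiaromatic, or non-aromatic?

The CH(phenyl) position has four σ bonds — that saturated carbon is sp³ and has no p orbital in the ring π system — so the cyclic conjugation is interrupted.
A ring that is not fully conjugated cannot be aromatic or antiaromatic regardless of its π-electron count.

Non-aromatic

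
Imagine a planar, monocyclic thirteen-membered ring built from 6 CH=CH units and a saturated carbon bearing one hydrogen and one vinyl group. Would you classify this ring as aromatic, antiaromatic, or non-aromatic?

At the CH(vinyl) position, that saturated carbon is sp³ and has no p orbital in the ring π system; the ring's p-orbital overlap is broken there.
Without a continuous loop of overlapping p orbitals the Hückel electron count never comes into play.

Non-aromatic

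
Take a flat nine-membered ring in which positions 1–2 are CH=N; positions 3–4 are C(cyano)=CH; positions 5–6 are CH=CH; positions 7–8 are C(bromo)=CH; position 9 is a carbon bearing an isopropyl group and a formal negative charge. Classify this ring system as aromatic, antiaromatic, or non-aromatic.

All ring atoms are sp² and supply a p orbital to the ring (every atom in a ring double bond is sp² and brings one electron to the p orbital; each =N– nitrogen is pyridine-type (lone pair in the sp² plane, one electron in the p orbital); the carbanion's lone pair occupies the p orbital); the conjugation is uninterrupted.
π-electron count: 4 × 2 = 8 from the double-bond units + 2 from the C(isopropyl)(-) atom = 10.
That gives a 4n+2 count (10, n = 2).

Aromatic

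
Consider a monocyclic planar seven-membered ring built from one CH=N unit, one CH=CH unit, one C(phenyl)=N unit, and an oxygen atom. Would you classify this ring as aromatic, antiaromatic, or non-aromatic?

Every ring atom contributes a p orbital perpendicular to the ring (each doubly-bonded ring atom is sp² with one p-orbital electron; the doubly-bonded nitrogens are pyridine-type — their lone pairs lie in the ring plane, leaving one electron in the p orbital; the oxygen donates one lone pair from its p orbital), so the π system is cyclic and fully conjugated.
π-electron count: 3 × 2 = 6 from the double-bond units + 2 from the O atom = 8.
A 4n π count (8, n = 2) in a planar conjugated ring means antiaromatic.

Antiaromatic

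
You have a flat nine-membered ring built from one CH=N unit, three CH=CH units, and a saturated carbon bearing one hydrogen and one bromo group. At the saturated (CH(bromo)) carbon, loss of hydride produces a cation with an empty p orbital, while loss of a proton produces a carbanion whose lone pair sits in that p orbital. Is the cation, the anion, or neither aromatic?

The anion

In both ions every ring atom is sp² and contributes a p orbital, so both rings are fully conjugated.
Cation: 4 × 2 + 0 = 8 π electrons → 4(2), antiaromatic.
Anion: 4 × 2 + 2 = 10 π electrons → 4(2)+2, aromatic.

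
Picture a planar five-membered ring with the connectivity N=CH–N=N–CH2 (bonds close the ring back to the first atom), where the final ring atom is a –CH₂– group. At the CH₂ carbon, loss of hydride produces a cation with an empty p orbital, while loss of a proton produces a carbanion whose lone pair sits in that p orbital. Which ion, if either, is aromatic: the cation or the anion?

Once that carbon is sp², every ring atom has a p orbital and both ions are fully conjugated.
Cation: 2 × 2 + 0 = 4 π electrons → 4(1), antiaromatic.
Anion: 2 × 2 + 2 = 6 π electrons → 4(1)+2, aromatic.

The anion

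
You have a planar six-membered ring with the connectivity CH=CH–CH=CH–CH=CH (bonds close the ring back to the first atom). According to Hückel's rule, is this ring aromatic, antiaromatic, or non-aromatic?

Every ring atom contributes a p orbital perpendicular to the ring (every atom in a ring double bond is sp² and brings one electron to the p orbital), so the π system is cyclic and fully conjugated.
Counting π electrons: 3 × 2 = 6 from the 3 double-bond units.
6 = 4(1) + 2, which satisfies Hückel's 4n+2 rule.
This is benzene.

Aromatic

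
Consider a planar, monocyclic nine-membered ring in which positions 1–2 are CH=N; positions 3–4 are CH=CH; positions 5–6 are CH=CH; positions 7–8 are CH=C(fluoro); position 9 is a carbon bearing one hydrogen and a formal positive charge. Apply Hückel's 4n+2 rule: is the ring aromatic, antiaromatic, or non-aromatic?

The p orbitals form a continuous loop: each doubly-bonded ring atom is sp² with one p-orbital electron; each =N– nitrogen is pyridine-type (lone pair in the sp² plane, one electron in the p orbital); the carbocation has an empty p orbital. The ring is fully conjugated.
Tallying contributions gives 4 × 2 = 8 from the double-bond units + 0 from the CH(+) atom = 8.
8 is a 4n count (n = 2), so the planar conjugated ring is antiaromatic.

Antiaromatic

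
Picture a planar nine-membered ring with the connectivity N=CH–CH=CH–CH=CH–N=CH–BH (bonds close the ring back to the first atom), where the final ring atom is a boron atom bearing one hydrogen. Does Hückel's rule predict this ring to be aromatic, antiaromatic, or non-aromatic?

Antiaromatic

Check conjugation: each doubly-bonded ring atom is sp² with one p-orbital electron; each =N– nitrogen is pyridine-type (lone pair in the sp² plane, one electron in the p orbital); the boron has an empty p orbital — every position has a p orbital, so the cyclic π system is continuous.
π-electron count: 4 × 2 = 8 from the double-bond units + 0 from the BH atom = 8.
A 4n π count (8, n = 2) in a planar conjugated ring means antiaromatic.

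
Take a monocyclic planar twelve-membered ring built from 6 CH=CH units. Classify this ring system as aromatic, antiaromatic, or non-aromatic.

Check conjugation: every atom in a ring double bond is sp² and brings one electron to the p orbital — every position has a p orbital, so the cyclic π system is continuous.
π-electron count: 6 × 2 = 12 from the 6 double-bond units.
12 = 4(3); a planar, fully conjugated 4n system is antiaromatic.

Antiaromatic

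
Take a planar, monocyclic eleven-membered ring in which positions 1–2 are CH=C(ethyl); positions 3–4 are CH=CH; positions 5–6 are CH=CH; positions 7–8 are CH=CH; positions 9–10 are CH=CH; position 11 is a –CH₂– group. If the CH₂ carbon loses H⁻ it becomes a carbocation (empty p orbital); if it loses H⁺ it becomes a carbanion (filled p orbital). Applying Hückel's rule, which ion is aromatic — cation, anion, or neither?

In both ions every ring atom is sp² and contributes a p orbital, so both rings are fully conjugated.
Cation: 5 × 2 + 0 = 10 π electrons → 4(2)+2, aromatic.
Anion: 5 × 2 + 2 = 12 π electrons → 4(3), antiaromatic.

The cation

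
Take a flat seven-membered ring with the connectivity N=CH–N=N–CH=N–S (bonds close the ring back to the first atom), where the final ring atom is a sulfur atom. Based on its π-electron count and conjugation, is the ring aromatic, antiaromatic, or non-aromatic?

Antiaromatic

All ring atoms are sp² and supply a p orbital to the ring (every atom in a ring double bond is sp² and brings one electron to the p orbital; each =N– nitrogen is pyridine-type (lone pair in the sp² plane, one electron in the p orbital); the sulfur donates one lone pair from its p orbital); the conjugation is uninterrupted.
Tallying contributions gives 3 × 2 = 6 from the double-bond units + 2 from the S atom = 8.
8 = 4(2); a planar, fully conjugated 4n system is antiaromatic.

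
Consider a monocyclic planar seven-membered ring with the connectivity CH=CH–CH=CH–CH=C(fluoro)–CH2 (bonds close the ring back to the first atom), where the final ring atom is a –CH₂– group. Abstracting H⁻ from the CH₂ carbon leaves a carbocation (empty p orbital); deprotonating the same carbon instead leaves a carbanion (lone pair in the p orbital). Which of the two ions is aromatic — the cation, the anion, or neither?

Both ions have a continuous loop of p orbitals — each ring atom is sp².
Cation: 3 × 2 + 0 = 6 π electrons → 4(1)+2, aromatic.
Anion: 3 × 2 + 2 = 8 π electrons → 4(2), antiaromatic.

The cation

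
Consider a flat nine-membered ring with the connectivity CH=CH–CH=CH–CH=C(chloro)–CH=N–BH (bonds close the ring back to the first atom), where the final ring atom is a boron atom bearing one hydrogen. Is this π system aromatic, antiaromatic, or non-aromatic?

Antiaromatic

All ring atoms are sp² and supply a p orbital to the ring (the double-bond atoms are sp², each contributing one p electron; each =N– nitrogen is pyridine-type (lone pair in the sp² plane, one electron in the p orbital); the boron has an empty p orbital); the conjugation is uninterrupted.
Counting π electrons: 4 × 2 = 8 from the double-bond units + 0 from the BH atom = 8.
8 = 4(2); a planar, fully conjugated 4n system is antiaromatic.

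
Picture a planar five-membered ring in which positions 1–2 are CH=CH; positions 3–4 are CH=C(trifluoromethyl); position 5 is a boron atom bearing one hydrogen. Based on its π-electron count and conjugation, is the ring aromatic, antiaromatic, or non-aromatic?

Antiaromatic

Every ring atom contributes a p orbital perpendicular to the ring (the double-bond atoms are sp², each contributing one p electron; the boron has an empty p orbital), so the π system is cyclic and fully conjugated.
Adding the contributions, 2 × 2 = 4 from the double-bond units + 0 from the BH atom = 4.
A 4n π count (4, n = 1) in a planar conjugated ring means antiaromatic.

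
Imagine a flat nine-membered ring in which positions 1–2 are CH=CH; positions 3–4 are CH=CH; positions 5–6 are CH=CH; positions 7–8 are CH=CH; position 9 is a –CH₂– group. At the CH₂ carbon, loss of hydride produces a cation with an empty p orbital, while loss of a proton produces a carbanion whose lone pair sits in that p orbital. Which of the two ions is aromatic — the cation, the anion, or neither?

Once that carbon is sp², every ring atom has a p orbital and both ions are fully conjugated.
Cation: 4 × 2 + 0 = 8 π electrons → 4(2), antiaromatic.
Anion: 4 × 2 + 2 = 10 π electrons → 4(2)+2, aromatic.

The anion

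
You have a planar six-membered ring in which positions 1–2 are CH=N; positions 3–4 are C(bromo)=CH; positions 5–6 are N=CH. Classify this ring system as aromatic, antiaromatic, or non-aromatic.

Aromatic

Every ring atom contributes a p orbital perpendicular to the ring (every atom in a ring double bond is sp² and brings one electron to the p orbital; each =N– nitrogen is pyridine-type (lone pair in the sp² plane, one electron in the p orbital)), so the π system is cyclic and fully conjugated.
Tallying contributions gives 3 × 2 = 6 from the 3 double-bond units.
Since 6 = 4·1 + 2, the ring meets the 4n+2 criterion.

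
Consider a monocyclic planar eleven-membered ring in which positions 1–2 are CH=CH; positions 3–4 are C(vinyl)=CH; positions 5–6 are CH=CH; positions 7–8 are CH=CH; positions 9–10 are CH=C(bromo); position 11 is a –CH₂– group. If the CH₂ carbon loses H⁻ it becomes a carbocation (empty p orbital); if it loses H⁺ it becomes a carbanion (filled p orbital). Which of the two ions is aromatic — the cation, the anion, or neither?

The cation

In both ions every ring atom is sp² and contributes a p orbital, so both rings are fully conjugated.
Cation: 5 × 2 + 0 = 10 π electrons → 4(2)+2, aromatic.
Anion: 5 × 2 + 2 = 12 π electrons → 4(3), antiaromatic.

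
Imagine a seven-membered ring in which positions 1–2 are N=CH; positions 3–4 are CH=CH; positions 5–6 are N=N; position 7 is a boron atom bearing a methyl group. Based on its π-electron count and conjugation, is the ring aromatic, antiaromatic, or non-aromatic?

Every ring atom contributes a p orbital perpendicular to the ring (every atom in a ring double bond is sp² and brings one electron to the p orbital; each sp² =N– keeps its lone pair in-plane and puts one electron into the π system; the boron has an empty p orbital), so the π system is cyclic and fully conjugated.
Tallying contributions gives 3 × 2 = 6 from the double-bond units + 0 from the B(methyl) atom = 6.
With 6 π electrons (n = 1), the Hückel 4n+2 condition holds.

Aromatic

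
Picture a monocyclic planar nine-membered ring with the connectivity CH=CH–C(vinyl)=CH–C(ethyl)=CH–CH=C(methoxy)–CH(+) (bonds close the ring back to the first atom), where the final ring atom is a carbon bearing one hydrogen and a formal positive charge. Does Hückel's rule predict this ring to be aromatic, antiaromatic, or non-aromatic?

Antiaromatic

The p orbitals form a continuous loop: each doubly-bonded ring atom is sp² with one p-orbital electron; the carbocation has an empty p orbital. The ring is fully conjugated.
Counting π electrons: 4 × 2 = 8 from the double-bond units + 0 from the CH(+) atom = 8.
A 4n π count (8, n = 2) in a planar conjugated ring means antiaromatic.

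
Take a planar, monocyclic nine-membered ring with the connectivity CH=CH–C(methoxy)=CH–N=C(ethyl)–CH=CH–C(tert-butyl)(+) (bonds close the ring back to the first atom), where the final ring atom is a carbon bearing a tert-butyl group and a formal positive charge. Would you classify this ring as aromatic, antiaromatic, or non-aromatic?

Antiaromatic

All ring atoms are sp² and supply a p orbital to the ring (each doubly-bonded ring atom is sp² with one p-orbital electron; each sp² =N– keeps its lone pair in-plane and puts one electron into the π system; the carbocation has an empty p orbital); the conjugation is uninterrupted.
π-electron count: 4 × 2 = 8 from the double-bond units + 0 from the C(tert-butyl)(+) atom = 8.
8 = 4(2); a planar, fully conjugated 4n system is antiaromatic.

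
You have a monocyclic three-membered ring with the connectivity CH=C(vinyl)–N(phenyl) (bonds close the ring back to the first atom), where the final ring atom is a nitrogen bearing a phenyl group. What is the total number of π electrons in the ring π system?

Check conjugation: the double-bond atoms are sp², each contributing one p electron; the pyrrole-type nitrogen donates its lone pair from the p orbital — every position has a p orbital, so the cyclic π system is continuous.
Adding the contributions, 1 × 2 = 2 from the double-bond unit + 2 from the N(phenyl) atom = 4.

4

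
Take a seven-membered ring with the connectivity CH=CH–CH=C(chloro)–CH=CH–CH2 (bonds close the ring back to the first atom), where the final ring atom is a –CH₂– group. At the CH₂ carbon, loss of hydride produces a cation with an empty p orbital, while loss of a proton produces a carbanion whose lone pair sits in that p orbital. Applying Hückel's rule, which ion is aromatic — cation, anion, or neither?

The cation

Both ions have a continuous loop of p orbitals — each ring atom is sp².
Cation: 3 × 2 + 0 = 6 π electrons → 4(1)+2, aromatic.
Anion: 3 × 2 + 2 = 8 π electrons → 4(2), antiaromatic.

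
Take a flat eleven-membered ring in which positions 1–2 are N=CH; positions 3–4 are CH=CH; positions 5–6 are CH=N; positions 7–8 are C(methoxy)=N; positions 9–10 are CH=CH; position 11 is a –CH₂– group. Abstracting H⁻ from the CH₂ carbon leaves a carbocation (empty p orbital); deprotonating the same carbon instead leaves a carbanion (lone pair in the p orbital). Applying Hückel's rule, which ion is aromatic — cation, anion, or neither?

In either ion the ring is fully conjugated: every atom, including the new sp² carbon, supplies a p orbital.
Cation: 5 × 2 + 0 = 10 π electrons → 4(2)+2, aromatic.
Anion: 5 × 2 + 2 = 12 π electrons → 4(3), antiaromatic.

The cation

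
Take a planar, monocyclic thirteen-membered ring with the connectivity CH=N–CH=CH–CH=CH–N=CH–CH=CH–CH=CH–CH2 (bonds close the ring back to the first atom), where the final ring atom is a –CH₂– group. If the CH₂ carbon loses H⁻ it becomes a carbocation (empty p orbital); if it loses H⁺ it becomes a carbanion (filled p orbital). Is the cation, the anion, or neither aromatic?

In either ion the ring is fully conjugated: every atom, including the new sp² carbon, supplies a p orbital.
Cation: 6 × 2 + 0 = 12 π electrons → 4(3), antiaromatic.
Anion: 6 × 2 + 2 = 14 π electrons → 4(3)+2, aromatic.

The anion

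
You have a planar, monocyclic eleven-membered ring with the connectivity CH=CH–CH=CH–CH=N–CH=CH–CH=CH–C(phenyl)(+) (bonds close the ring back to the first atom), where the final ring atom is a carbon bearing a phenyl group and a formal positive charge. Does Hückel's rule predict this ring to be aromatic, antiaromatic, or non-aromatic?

All ring atoms are sp² and supply a p orbital to the ring (the double-bond atoms are sp², each contributing one p electron; the doubly-bonded nitrogens are pyridine-type — their lone pairs lie in the ring plane, leaving one electron in the p orbital; the carbocation has an empty p orbital); the conjugation is uninterrupted.
Adding the contributions, 5 × 2 = 10 from the double-bond units + 0 from the C(phenyl)(+) atom = 10.
That gives a 4n+2 count (10, n = 2).

Aromatic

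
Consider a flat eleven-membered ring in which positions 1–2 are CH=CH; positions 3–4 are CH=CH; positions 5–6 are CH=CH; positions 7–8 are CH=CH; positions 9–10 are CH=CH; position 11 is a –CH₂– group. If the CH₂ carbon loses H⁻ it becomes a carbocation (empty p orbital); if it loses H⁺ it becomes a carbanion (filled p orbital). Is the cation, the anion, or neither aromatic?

In either ion the ring is fully conjugated: every atom, including the new sp² carbon, supplies a p orbital.
Cation: 5 × 2 + 0 = 10 π electrons → 4(2)+2, aromatic.
Anion: 5 × 2 + 2 = 12 π electrons → 4(3), antiaromatic.

The cation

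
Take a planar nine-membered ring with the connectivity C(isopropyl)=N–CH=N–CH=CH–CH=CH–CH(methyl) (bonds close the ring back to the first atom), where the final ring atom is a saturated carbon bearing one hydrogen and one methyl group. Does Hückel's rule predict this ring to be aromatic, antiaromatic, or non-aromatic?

The CH(methyl) position has four σ bonds — that saturated carbon is sp³ and has no p orbital in the ring π system — so the cyclic conjugation is interrupted.
Hückel's rule only applies to fully conjugated rings, so this one is simply non-aromatic.

Non-aromatic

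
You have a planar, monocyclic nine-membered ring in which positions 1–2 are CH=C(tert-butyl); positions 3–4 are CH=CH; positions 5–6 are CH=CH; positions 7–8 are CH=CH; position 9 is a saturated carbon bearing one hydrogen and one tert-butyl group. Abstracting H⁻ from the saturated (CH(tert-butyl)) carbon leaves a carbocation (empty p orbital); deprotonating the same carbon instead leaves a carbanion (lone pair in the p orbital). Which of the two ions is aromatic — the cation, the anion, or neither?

Once that carbon is sp², every ring atom has a p orbital and both ions are fully conjugated.
Cation: 4 × 2 + 0 = 8 π electrons → 4(2), antiaromatic.
Anion: 4 × 2 + 2 = 10 π electrons → 4(2)+2, aromatic.

The anion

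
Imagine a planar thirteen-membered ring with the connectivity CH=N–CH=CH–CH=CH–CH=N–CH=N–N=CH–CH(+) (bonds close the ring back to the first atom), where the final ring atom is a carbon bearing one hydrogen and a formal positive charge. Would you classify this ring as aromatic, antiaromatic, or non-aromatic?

Antiaromatic

All ring atoms are sp² and supply a p orbital to the ring (each doubly-bonded ring atom is sp² with one p-orbital electron; the doubly-bonded nitrogens are pyridine-type — their lone pairs lie in the ring plane, leaving one electron in the p orbital; the carbocation has an empty p orbital); the conjugation is uninterrupted.
Counting π electrons: 6 × 2 = 12 from the double-bond units + 0 from the CH(+) atom = 12.
12 = 4(3); a planar, fully conjugated 4n system is antiaromatic.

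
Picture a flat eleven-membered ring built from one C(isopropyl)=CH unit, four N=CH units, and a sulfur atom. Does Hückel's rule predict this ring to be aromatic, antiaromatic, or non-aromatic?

The p orbitals form a continuous loop: the double-bond atoms are sp², each contributing one p electron; each =N– nitrogen is pyridine-type (lone pair in the sp² plane, one electron in the p orbital); the sulfur donates one lone pair from its p orbital. The ring is fully conjugated.
Adding the contributions, 5 × 2 = 10 from the double-bond units + 2 from the S atom = 12.
12 is a 4n count (n = 3), so the planar conjugated ring is antiaromatic.

Antiaromatic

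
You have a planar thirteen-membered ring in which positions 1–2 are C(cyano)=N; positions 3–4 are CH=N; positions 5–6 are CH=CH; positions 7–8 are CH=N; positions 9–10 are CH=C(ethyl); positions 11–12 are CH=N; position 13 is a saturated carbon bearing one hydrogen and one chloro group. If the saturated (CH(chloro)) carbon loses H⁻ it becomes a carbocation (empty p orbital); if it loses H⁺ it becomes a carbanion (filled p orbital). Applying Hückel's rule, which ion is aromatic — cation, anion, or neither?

The anion

Both ions have a continuous loop of p orbitals — each ring atom is sp².
Cation: 6 × 2 + 0 = 12 π electrons → 4(3), antiaromatic.
Anion: 6 × 2 + 2 = 14 π electrons → 4(3)+2, aromatic.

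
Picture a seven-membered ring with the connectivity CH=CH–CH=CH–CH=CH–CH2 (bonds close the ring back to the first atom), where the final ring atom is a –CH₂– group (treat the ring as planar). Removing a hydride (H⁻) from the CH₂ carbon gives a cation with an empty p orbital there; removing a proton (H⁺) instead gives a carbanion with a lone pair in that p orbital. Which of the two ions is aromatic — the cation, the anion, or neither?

Both ions have a continuous loop of p orbitals — each ring atom is sp².
Cation: 3 × 2 + 0 = 6 π electrons → 4(1)+2, aromatic.
Anion: 3 × 2 + 2 = 8 π electrons → 4(2), antiaromatic.

The cation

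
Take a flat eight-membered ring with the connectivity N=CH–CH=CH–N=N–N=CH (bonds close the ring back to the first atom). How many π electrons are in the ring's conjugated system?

8

The p orbitals form a continuous loop: every atom in a ring double bond is sp² and brings one electron to the p orbital; the doubly-bonded nitrogens are pyridine-type — their lone pairs lie in the ring plane, leaving one electron in the p orbital. The ring is fully conjugated.
Tallying contributions gives 4 × 2 = 8 from the 4 double-bond units.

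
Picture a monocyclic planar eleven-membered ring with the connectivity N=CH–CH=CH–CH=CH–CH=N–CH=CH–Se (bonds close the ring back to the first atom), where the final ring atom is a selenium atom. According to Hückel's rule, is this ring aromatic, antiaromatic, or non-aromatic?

Antiaromatic

Every ring atom contributes a p orbital perpendicular to the ring (each doubly-bonded ring atom is sp² with one p-orbital electron; each =N– nitrogen is pyridine-type (lone pair in the sp² plane, one electron in the p orbital); the selenium donates one lone pair from its p orbital), so the π system is cyclic and fully conjugated.
Adding the contributions, 5 × 2 = 10 from the double-bond units + 2 from the Se atom = 12.
12 = 4(3); a planar, fully conjugated 4n system is antiaromatic.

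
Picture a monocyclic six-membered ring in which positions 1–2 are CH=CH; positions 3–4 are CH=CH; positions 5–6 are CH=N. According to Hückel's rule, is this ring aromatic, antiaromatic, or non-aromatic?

Every ring atom contributes a p orbital perpendicular to the ring (the double-bond atoms are sp², each contributing one p electron; each sp² =N– keeps its lone pair in-plane and puts one electron into the π system), so the π system is cyclic and fully conjugated.
π-electron count: 3 × 2 = 6 from the 3 double-bond units.
With 6 π electrons (n = 1), the Hückel 4n+2 condition holds.

Aromatic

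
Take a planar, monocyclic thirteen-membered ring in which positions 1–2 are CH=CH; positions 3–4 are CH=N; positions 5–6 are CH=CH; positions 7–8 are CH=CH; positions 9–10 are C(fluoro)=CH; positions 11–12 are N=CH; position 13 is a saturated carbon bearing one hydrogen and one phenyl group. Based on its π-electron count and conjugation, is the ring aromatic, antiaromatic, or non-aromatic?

Because that saturated carbon is sp³ and has no p orbital in the ring π system at the CH(phenyl) position, the π system cannot extend all the way around the ring.
Hückel's rule only applies to fully conjugated rings, so this one is simply non-aromatic.

Non-aromatic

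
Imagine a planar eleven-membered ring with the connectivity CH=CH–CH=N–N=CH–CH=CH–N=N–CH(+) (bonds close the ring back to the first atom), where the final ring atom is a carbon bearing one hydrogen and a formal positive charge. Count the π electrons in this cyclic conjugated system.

Every ring atom contributes a p orbital perpendicular to the ring (each doubly-bonded ring atom is sp² with one p-orbital electron; the doubly-bonded nitrogens are pyridine-type — their lone pairs lie in the ring plane, leaving one electron in the p orbital; the carbocation has an empty p orbital), so the π system is cyclic and fully conjugated.
π-electron count: 5 × 2 = 10 from the double-bond units + 0 from the CH(+) atom = 10.

10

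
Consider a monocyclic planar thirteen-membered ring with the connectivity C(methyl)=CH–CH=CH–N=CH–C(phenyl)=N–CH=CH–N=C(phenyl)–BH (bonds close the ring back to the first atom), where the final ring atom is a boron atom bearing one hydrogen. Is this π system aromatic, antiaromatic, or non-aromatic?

Every ring atom contributes a p orbital perpendicular to the ring (the double-bond atoms are sp², each contributing one p electron; each =N– nitrogen is pyridine-type (lone pair in the sp² plane, one electron in the p orbital); the boron has an empty p orbital), so the π system is cyclic and fully conjugated.
Adding the contributions, 6 × 2 = 12 from the double-bond units + 0 from the BH atom = 12.
12 is a 4n count (n = 3), so the planar conjugated ring is antiaromatic.

Antiaromatic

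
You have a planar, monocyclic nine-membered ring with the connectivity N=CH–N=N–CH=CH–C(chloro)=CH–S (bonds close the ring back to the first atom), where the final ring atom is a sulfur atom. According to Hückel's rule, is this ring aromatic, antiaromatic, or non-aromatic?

Aromatic

Check conjugation: each doubly-bonded ring atom is sp² with one p-orbital electron; each =N– nitrogen is pyridine-type (lone pair in the sp² plane, one electron in the p orbital); the sulfur donates one lone pair from its p orbital — every position has a p orbital, so the cyclic π system is continuous.
Adding the contributions, 4 × 2 = 8 from the double-bond units + 2 from the S atom = 10.
10 = 4(2) + 2, which satisfies Hückel's 4n+2 rule.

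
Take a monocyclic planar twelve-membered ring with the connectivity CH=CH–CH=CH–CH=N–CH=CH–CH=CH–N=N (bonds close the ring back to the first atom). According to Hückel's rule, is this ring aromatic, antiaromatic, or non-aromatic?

Antiaromatic

All ring atoms are sp² and supply a p orbital to the ring (each doubly-bonded ring atom is sp² with one p-orbital electron; the doubly-bonded nitrogens are pyridine-type — their lone pairs lie in the ring plane, leaving one electron in the p orbital); the conjugation is uninterrupted.
Tallying contributions gives 6 × 2 = 12 from the 6 double-bond units.
12 is a 4n count (n = 3), so the planar conjugated ring is antiaromatic.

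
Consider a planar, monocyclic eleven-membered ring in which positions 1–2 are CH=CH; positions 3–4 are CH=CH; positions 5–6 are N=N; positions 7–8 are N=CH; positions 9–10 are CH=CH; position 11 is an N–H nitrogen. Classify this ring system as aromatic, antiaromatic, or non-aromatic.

The p orbitals form a continuous loop: every atom in a ring double bond is sp² and brings one electron to the p orbital; the doubly-bonded nitrogens are pyridine-type — their lone pairs lie in the ring plane, leaving one electron in the p orbital; the pyrrole-type nitrogen donates its lone pair from the p orbital. The ring is fully conjugated.
π-electron count: 5 × 2 = 10 from the double-bond units + 2 from the NH atom = 12.
With 12 = 4·3 π electrons, Hückel's rule classifies the planar ring as antiaromatic.

Antiaromatic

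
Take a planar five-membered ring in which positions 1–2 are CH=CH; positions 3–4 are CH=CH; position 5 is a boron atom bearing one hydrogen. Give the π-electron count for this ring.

4

The p orbitals form a continuous loop: every atom in a ring double bond is sp² and brings one electron to the p orbital; the boron has an empty p orbital. The ring is fully conjugated.
π-electron count: 2 × 2 = 4 from the double-bond units + 0 from the BH atom = 4.
This is borole.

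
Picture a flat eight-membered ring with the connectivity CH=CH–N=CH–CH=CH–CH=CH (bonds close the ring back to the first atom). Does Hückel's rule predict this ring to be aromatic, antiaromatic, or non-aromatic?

Antiaromatic

The p orbitals form a continuous loop: every atom in a ring double bond is sp² and brings one electron to the p orbital; each =N– nitrogen is pyridine-type (lone pair in the sp² plane, one electron in the p orbital). The ring is fully conjugated.
Adding the contributions, 4 × 2 = 8 from the 4 double-bond units.
8 is a 4n count (n = 2), so the planar conjugated ring is antiaromatic.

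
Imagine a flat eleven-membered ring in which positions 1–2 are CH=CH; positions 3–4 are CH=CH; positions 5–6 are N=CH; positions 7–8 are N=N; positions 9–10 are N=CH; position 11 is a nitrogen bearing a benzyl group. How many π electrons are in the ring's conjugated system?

12

All ring atoms are sp² and supply a p orbital to the ring (every atom in a ring double bond is sp² and brings one electron to the p orbital; each sp² =N– keeps its lone pair in-plane and puts one electron into the π system; the pyrrole-type nitrogen donates its lone pair from the p orbital); the conjugation is uninterrupted.
Counting π electrons: 5 × 2 = 10 from the double-bond units + 2 from the N(benzyl) atom = 12.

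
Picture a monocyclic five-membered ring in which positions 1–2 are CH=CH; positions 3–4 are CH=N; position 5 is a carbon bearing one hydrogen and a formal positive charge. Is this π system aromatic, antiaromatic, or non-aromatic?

Antiaromatic

The p orbitals form a continuous loop: the double-bond atoms are sp², each contributing one p electron; each sp² =N– keeps its lone pair in-plane and puts one electron into the π system; the carbocation has an empty p orbital. The ring is fully conjugated.
Tallying contributions gives 2 × 2 = 4 from the double-bond units + 0 from the CH(+) atom = 4.
A 4n π count (4, n = 1) in a planar conjugated ring means antiaromatic.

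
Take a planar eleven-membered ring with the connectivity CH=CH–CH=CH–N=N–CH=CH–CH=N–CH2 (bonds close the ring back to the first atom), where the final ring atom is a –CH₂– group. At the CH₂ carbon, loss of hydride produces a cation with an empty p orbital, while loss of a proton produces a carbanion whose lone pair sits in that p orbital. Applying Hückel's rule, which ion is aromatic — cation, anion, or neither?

The cation

Once that carbon is sp², every ring atom has a p orbital and both ions are fully conjugated.
Cation: 5 × 2 + 0 = 10 π electrons → 4(2)+2, aromatic.
Anion: 5 × 2 + 2 = 12 π electrons → 4(3), antiaromatic.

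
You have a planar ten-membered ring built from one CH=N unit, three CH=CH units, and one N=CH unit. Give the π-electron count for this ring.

10

Every ring atom contributes a p orbital perpendicular to the ring (the double-bond atoms are sp², each contributing one p electron; each =N– nitrogen is pyridine-type (lone pair in the sp² plane, one electron in the p orbital)), so the π system is cyclic and fully conjugated.
Adding the contributions, 5 × 2 = 10 from the 5 double-bond units.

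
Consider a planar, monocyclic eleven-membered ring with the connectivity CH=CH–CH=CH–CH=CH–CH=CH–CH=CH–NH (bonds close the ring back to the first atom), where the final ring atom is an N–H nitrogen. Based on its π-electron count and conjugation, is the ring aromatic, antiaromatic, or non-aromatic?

Antiaromatic

The p orbitals form a continuous loop: each doubly-bonded ring atom is sp² with one p-orbital electron; the pyrrole-type nitrogen donates its lone pair from the p orbital. The ring is fully conjugated.
Tallying contributions gives 5 × 2 = 10 from the double-bond units + 2 from the NH atom = 12.
A 4n π count (12, n = 3) in a planar conjugated ring means antiaromatic.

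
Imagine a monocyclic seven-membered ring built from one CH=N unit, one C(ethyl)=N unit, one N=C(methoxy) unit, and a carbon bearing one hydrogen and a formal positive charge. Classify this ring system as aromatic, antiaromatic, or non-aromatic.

Every ring atom contributes a p orbital perpendicular to the ring (each doubly-bonded ring atom is sp² with one p-orbital electron; each sp² =N– keeps its lone pair in-plane and puts one electron into the π system; the carbocation has an empty p orbital), so the π system is cyclic and fully conjugated.
π-electron count: 3 × 2 = 6 from the double-bond units + 0 from the CH(+) atom = 6.
Since 6 = 4·1 + 2, the ring meets the 4n+2 criterion.

Aromatic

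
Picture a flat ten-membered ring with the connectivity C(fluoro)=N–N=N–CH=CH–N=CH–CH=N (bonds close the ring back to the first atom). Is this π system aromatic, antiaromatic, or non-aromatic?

The p orbitals form a continuous loop: every atom in a ring double bond is sp² and brings one electron to the p orbital; each =N– nitrogen is pyridine-type (lone pair in the sp² plane, one electron in the p orbital). The ring is fully conjugated.
Tallying contributions gives 5 × 2 = 10 from the 5 double-bond units.
Since 10 = 4·2 + 2, the ring meets the 4n+2 criterion.

Aromatic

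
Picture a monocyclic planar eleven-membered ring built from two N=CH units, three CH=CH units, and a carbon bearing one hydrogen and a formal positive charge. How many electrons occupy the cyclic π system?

10

The p orbitals form a continuous loop: each doubly-bonded ring atom is sp² with one p-orbital electron; each =N– nitrogen is pyridine-type (lone pair in the sp² plane, one electron in the p orbital); the carbocation has an empty p orbital. The ring is fully conjugated.
Adding the contributions, 5 × 2 = 10 from the double-bond units + 0 from the CH(+) atom = 10.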